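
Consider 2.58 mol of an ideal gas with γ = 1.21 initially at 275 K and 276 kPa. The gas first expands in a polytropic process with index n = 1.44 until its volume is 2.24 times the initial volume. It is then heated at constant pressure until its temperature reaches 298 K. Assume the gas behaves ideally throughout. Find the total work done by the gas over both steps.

V₁ = nRT₁/P₁ = 2.58×8.314×275/276 = 21.4 L.
Step 1 — Polytropic n=1.44: T₂ = T₁(V₁/V₂)^(n−1) = 275×(0.446)^0.44 = 193 K; P₂ = P₁(V₁/V₂)^n = 86.4 kPa.
W = (P₁V₁−P₂V₂)/(n−1) = (276×21.4−86.4×47.9)/0.44 = 4000 J.
ΔU = nCvΔT = 2.58×39.6×(193−275) = -8390 J.
Q = ΔU + W = -4390 J.
State after step 1: P = 86.4 kPa, V = 47.9 L, T = 193 K.
Step 2 — Isobaric: P stays 86.4 kPa; V/T = const ⇒ T₂ = 298 K, V₂ = 74.0 L.
W = PΔV = 86.4×(74.0−47.9) kPa·L = 2260 J.
ΔU = nCvΔT = 2.58×39.6×(298−193) = 10700 J.
Q = ΔU + W = nCpΔT = 13000 J.
Net over both steps: W = 6260 J, Q = 8610 J, ΔU = 2350 J.

6260 J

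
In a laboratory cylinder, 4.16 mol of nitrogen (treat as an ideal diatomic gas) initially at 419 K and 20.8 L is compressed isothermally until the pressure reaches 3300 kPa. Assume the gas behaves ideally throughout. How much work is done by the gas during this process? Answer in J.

P₁ = nRT₁/V₁ = 4.16×8.314×419/20.8 = 697 kPa.
Isothermal: T stays 419 K; PV = const ⇒ V₂ = 4.39 L, P₂ = 3300 kPa.
W = nRT ln(V₂/V₁) = 4.16×8.314×419×ln(0.211) = -22500 J.

-22500 J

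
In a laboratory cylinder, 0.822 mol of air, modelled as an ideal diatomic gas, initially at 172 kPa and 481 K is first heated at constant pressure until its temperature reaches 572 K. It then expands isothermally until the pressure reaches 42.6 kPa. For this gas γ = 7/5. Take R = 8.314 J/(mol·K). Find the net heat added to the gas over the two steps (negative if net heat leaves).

7630 J

V₁ = nRT₁/P₁ = 0.822×8.314×481/172 = 19.1 L.
Step 1 — Isobaric: P stays 172 kPa; V/T = const ⇒ T₂ = 572 K, V₂ = 22.7 L.
W = PΔV = 172×(22.7−19.1) kPa·L = 622 J.
ΔU = nCvΔT = 0.822×20.8×(572−481) = 1550 J.
Q = ΔU + W = nCpΔT = 2180 J.
State after step 1: P = 172 kPa, V = 22.7 L, T = 572 K.
Step 2 — Isothermal: T stays 572 K; PV = const ⇒ V₂ = 91.8 L, P₂ = 42.6 kPa.
ΔU = 0 (ideal gas, T constant).
W = nRT ln(V₂/V₁) = 0.822×8.314×572×ln(4.04) = 5460 J.
Q = ΔU + W = 5460 J.
Net over both steps: W = 6080 J, Q = 7630 J, ΔU = 1550 J.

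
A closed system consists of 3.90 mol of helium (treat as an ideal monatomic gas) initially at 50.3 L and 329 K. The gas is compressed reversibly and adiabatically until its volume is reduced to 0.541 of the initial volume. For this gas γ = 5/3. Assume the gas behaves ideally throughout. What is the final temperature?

496 K

P₁ = nRT₁/V₁ = 3.90×8.314×329/50.3 = 212 kPa.
Adiabatic: TV^(γ−1) = const ⇒ T₂ = 329×(1.85)^0.667 = 496 K; PV^γ = const ⇒ P₂ = 590 kPa.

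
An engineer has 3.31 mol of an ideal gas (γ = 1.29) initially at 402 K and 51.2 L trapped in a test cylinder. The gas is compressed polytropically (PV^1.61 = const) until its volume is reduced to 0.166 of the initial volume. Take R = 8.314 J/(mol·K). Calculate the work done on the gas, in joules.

36100 J

P₁ = nRT₁/V₁ = 3.31×8.314×402/51.2 = 216 kPa.
Polytropic n=1.61: T₂ = T₁(V₁/V₂)^(n−1) = 402×(6.02)^0.61 = 1200 K; P₂ = P₁(V₁/V₂)^n = 3890 kPa.
W = (P₁V₁−P₂V₂)/(n−1) = (216×51.2−3890×8.50)/0.61 = -36100 J.
Work done on the gas = −W_by = 36100 J.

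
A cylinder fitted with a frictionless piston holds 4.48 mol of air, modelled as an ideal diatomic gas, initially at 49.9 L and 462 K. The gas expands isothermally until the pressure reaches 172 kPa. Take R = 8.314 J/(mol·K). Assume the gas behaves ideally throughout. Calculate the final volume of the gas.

P₁ = nRT₁/V₁ = 4.48×8.314×462/49.9 = 345 kPa.
Isothermal: T stays 462 K; PV = const ⇒ V₂ = 100 L, P₂ = 172 kPa.

100 L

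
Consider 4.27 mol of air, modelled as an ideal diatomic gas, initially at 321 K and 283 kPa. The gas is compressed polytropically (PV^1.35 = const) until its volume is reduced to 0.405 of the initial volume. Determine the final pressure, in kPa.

V₁ = nRT₁/P₁ = 4.27×8.314×321/283 = 40.3 L.
Polytropic n=1.35: T₂ = T₁(V₁/V₂)^(n−1) = 321×(2.47)^0.35 = 440 K; P₂ = P₁(V₁/V₂)^n = 959 kPa.

959 kPa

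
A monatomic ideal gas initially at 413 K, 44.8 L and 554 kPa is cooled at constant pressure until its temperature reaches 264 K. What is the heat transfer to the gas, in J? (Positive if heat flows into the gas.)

-22400 J

n = P₁V₁/(RT₁) = 554×44.8/(8.314×413) = 7.23 mol.
Isobaric: P stays 554 kPa; V/T = const ⇒ T₂ = 264 K, V₂ = 28.6 L.
W = PΔV = 554×(28.6−44.8) kPa·L = -8950 J.
ΔU = nCvΔT = 7.23×12.5×(264−413) = -13400 J.
Q = ΔU + W = nCpΔT = -22400 J.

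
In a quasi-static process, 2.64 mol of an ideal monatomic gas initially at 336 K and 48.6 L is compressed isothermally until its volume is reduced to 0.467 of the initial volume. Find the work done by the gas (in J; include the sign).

-5620 J

P₁ = nRT₁/V₁ = 2.64×8.314×336/48.6 = 152 kPa.
Isothermal: T stays 336 K; PV = const ⇒ V₂ = 22.7 L, P₂ = 325 kPa.
W = nRT ln(V₂/V₁) = 2.64×8.314×336×ln(0.467) = -5620 J.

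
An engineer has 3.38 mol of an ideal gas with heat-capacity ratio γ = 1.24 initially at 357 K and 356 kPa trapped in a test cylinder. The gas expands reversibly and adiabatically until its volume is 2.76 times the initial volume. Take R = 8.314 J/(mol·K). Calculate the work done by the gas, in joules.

9040 J

V₁ = nRT₁/P₁ = 3.38×8.314×357/356 = 28.2 L.
Adiabatic: TV^(γ−1) = const ⇒ T₂ = 357×(0.362)^0.240 = 280 K; PV^γ = const ⇒ P₂ = 101 kPa.
ΔU = nCvΔT = 3.38×34.6×(280−357) = -9040 J.
Q = 0 for an adiabatic process, so W = −ΔU = 9040 J.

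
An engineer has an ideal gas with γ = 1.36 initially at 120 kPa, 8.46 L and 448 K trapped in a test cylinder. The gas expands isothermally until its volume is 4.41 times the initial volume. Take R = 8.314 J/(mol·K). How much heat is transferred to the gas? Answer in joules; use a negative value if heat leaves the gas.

n = P₁V₁/(RT₁) = 120×8.46/(8.314×448) = 0.273 mol.
Isothermal: T stays 448 K; PV = const ⇒ V₂ = 37.3 L, P₂ = 27.2 kPa.
ΔU = 0 (ideal gas, T constant).
W = nRT ln(V₂/V₁) = 0.273×8.314×448×ln(4.41) = 1510 J.
Q = ΔU + W = 1510 J.

1510 J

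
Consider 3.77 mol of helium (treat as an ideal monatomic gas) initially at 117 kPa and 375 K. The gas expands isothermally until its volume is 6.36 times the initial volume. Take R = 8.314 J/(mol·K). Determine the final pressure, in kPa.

18.4 kPa

V₁ = nRT₁/P₁ = 3.77×8.314×375/117 = 100 L.
Isothermal: T stays 375 K; PV = const ⇒ V₂ = 639 L, P₂ = 18.4 kPa.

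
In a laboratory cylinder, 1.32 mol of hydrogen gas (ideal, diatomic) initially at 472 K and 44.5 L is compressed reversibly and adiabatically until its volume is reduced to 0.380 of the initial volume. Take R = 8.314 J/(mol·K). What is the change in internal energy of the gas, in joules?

6120 J

P₁ = nRT₁/V₁ = 1.32×8.314×472/44.5 = 116 kPa.
Adiabatic: TV^(γ−1) = const ⇒ T₂ = 472×(2.63)^0.400 = 695 K; PV^γ = const ⇒ P₂ = 451 kPa.
For an ideal gas ΔU = nCvΔT with Cv = (5/2)R = 20.8 J/(mol·K).
ΔU = 1.32×20.8×(695−472) = 6120 J.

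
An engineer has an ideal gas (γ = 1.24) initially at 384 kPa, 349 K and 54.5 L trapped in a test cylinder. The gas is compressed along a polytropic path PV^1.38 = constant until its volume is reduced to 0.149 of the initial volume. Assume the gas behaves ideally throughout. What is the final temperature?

719 K

Polytropic n=1.38: T₂ = T₁(V₁/V₂)^(n−1) = 349×(6.71)^0.38 = 719 K; P₂ = P₁(V₁/V₂)^n = 5310 kPa.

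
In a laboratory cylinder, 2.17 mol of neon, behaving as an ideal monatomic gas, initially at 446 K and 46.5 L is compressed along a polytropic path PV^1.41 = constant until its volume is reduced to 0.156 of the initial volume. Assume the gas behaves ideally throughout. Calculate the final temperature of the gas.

955 K

P₁ = nRT₁/V₁ = 2.17×8.314×446/46.5 = 173 kPa.
Polytropic n=1.41: T₂ = T₁(V₁/V₂)^(n−1) = 446×(6.41)^0.41 = 955 K; P₂ = P₁(V₁/V₂)^n = 2380 kPa.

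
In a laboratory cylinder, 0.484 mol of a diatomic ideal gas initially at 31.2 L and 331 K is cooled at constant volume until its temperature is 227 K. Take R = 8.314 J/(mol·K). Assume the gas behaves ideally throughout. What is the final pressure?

29.3 kPa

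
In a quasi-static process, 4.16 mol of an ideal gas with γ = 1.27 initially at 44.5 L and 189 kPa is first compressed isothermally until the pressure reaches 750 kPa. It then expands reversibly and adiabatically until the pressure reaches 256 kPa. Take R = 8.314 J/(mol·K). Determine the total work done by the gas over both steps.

T₁ = P₁V₁/(nR) = 189×44.5/(4.16×8.314) = 243 K.
Step 1 — Isothermal: T stays 243 K; PV = const ⇒ V₂ = 11.2 L, P₂ = 750 kPa.
ΔU = 0 (ideal gas, T constant).
W = nRT ln(V₂/V₁) = 4.16×8.314×243×ln(0.252) = -11600 J.
Q = ΔU + W = -11600 J.
State after step 1: P = 750 kPa, V = 11.2 L, T = 243 K.
Step 2 — Adiabatic: T₂/T₁ = (P₂/P₁)^((γ−1)/γ) ⇒ T₂ = 243×(0.341)^0.213 = 193 K; V₂ = 26.1 L.
ΔU = nCvΔT = 4.16×30.8×(193−243) = -6360 J.
Q = 0 for an adiabatic process, so W = −ΔU = 6360 J.
Net over both steps: W = -5230 J, Q = -11600 J, ΔU = -6360 J.

-5230 J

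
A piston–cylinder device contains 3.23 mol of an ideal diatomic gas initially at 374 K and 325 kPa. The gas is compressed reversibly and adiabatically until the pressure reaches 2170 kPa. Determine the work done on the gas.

18100 J

V₁ = nRT₁/P₁ = 3.23×8.314×374/325 = 30.9 L.
Adiabatic: T₂/T₁ = (P₂/P₁)^((γ−1)/γ) ⇒ T₂ = 374×(6.68)^0.286 = 643 K; V₂ = 7.96 L.
ΔU = nCvΔT = 3.23×20.8×(643−374) = 18100 J.
Q = 0 for an adiabatic process, so W = −ΔU = -18100 J.
Work done on the gas = −W_by = 18100 J.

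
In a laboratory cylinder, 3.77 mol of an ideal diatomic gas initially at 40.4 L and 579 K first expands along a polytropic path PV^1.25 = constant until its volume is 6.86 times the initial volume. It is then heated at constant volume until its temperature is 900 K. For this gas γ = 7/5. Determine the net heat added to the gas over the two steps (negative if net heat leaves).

P₁ = nRT₁/V₁ = 3.77×8.314×579/40.4 = 449 kPa.
Step 1 — Polytropic n=1.25: T₂ = T₁(V₁/V₂)^(n−1) = 579×(0.146)^0.25 = 358 K; P₂ = P₁(V₁/V₂)^n = 40.5 kPa.
W = (P₁V₁−P₂V₂)/(n−1) = (449×40.4−40.5×277)/0.25 = 27700 J.
ΔU = nCvΔT = 3.77×20.8×(358−579) = -17300 J.
Q = ΔU + W = 10400 J.
State after step 1: P = 40.5 kPa, V = 277 L, T = 358 K.
Step 2 — Isochoric: V stays 277 L; P/T = const ⇒ T₂ = 900 K, P₂ = 102 kPa.
W = 0 (no volume change).
ΔU = nCvΔT = 3.77×20.8×(900−358) = 42500 J.
Q = ΔU = 42500 J.
Net over both steps: W = 27700 J, Q = 52900 J, ΔU = 25200 J.

52900 J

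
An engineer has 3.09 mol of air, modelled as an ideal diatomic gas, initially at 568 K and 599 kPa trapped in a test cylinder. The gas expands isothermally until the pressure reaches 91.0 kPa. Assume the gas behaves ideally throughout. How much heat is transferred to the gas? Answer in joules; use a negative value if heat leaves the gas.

27500 J

V₁ = nRT₁/P₁ = 3.09×8.314×568/599 = 24.4 L.
Isothermal: T stays 568 K; PV = const ⇒ V₂ = 160 L, P₂ = 91.0 kPa.
ΔU = 0 (ideal gas, T constant).
W = nRT ln(V₂/V₁) = 3.09×8.314×568×ln(6.58) = 27500 J.
Q = ΔU + W = 27500 J.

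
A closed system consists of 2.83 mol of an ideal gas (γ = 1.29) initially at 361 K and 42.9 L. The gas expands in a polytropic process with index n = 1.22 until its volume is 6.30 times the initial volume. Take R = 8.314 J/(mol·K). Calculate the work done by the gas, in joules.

12900 J

P₁ = nRT₁/V₁ = 2.83×8.314×361/42.9 = 198 kPa.
Polytropic n=1.22: T₂ = T₁(V₁/V₂)^(n−1) = 361×(0.159)^0.22 = 241 K; P₂ = P₁(V₁/V₂)^n = 21.0 kPa.
W = (P₁V₁−P₂V₂)/(n−1) = (198×42.9−21.0×270)/0.22 = 12900 J.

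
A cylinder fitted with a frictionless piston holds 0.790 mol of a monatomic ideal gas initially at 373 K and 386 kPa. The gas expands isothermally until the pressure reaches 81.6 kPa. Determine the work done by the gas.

V₁ = nRT₁/P₁ = 0.790×8.314×373/386 = 6.35 L.
Isothermal: T stays 373 K; PV = const ⇒ V₂ = 30.0 L, P₂ = 81.6 kPa.
W = nRT ln(V₂/V₁) = 0.790×8.314×373×ln(4.73) = 3810 J.

3810 J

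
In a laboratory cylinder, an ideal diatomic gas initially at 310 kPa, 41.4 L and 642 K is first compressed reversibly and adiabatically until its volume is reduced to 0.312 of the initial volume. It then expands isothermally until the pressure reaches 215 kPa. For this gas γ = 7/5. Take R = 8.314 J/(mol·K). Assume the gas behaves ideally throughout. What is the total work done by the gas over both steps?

n = P₁V₁/(RT₁) = 310×41.4/(8.314×642) = 2.40 mol.
Step 1 — Adiabatic: TV^(γ−1) = const ⇒ T₂ = 642×(3.21)^0.400 = 1020 K; PV^γ = const ⇒ P₂ = 1580 kPa.
ΔU = nCvΔT = 2.40×20.8×(1020−642) = 19000 J.
Q = 0 for an adiabatic process, so W = −ΔU = -19000 J.
State after step 1: P = 1580 kPa, V = 12.9 L, T = 1020 K.
Step 2 — Isothermal: T stays 1020 K; PV = const ⇒ V₂ = 95.1 L, P₂ = 215 kPa.
ΔU = 0 (ideal gas, T constant).
W = nRT ln(V₂/V₁) = 2.40×8.314×1020×ln(7.36) = 40800 J.
Q = ΔU + W = 40800 J.
Net over both steps: W = 21800 J, Q = 40800 J, ΔU = 19000 J.

21800 J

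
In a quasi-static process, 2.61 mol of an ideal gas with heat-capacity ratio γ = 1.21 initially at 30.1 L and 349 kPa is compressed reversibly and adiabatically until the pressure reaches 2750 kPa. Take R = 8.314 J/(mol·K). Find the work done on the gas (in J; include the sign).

T₁ = P₁V₁/(nR) = 349×30.1/(2.61×8.314) = 484 K.
Adiabatic: T₂/T₁ = (P₂/P₁)^((γ−1)/γ) ⇒ T₂ = 484×(7.88)^0.174 = 693 K; V₂ = 5.47 L.
ΔU = nCvΔT = 2.61×39.6×(693−484) = 21600 J.
Q = 0 for an adiabatic process, so W = −ΔU = -21600 J.
Work done on the gas = −W_by = 21600 J.

21600 J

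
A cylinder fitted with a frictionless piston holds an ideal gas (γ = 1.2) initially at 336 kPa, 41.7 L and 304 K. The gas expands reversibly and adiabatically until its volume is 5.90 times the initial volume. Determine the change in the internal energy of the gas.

n = P₁V₁/(RT₁) = 336×41.7/(8.314×304) = 5.54 mol.
Adiabatic: TV^(γ−1) = const ⇒ T₂ = 304×(0.169)^0.200 = 213 K; PV^γ = const ⇒ P₂ = 39.9 kPa.
For an ideal gas ΔU = nCvΔT with Cv = R/(γ−1) = 41.6 J/(mol·K).
ΔU = 5.54×41.6×(213−304) = -20900 J.

-20900 J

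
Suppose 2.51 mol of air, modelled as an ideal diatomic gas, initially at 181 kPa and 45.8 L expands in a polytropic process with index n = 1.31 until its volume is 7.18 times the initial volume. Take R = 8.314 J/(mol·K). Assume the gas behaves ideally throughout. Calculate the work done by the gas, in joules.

12200 J

T₁ = P₁V₁/(nR) = 181×45.8/(2.51×8.314) = 397 K.
Polytropic n=1.31: T₂ = T₁(V₁/V₂)^(n−1) = 397×(0.139)^0.31 = 216 K; P₂ = P₁(V₁/V₂)^n = 13.7 kPa.
W = (P₁V₁−P₂V₂)/(n−1) = (181×45.8−13.7×329)/0.31 = 12200 J.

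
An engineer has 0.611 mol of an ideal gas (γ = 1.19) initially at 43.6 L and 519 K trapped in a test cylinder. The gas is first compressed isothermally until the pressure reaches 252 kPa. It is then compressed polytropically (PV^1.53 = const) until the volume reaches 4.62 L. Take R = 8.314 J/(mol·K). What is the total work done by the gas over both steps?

P₁ = nRT₁/V₁ = 0.611×8.314×519/43.6 = 60.5 kPa.
Step 1 — Isothermal: T stays 519 K; PV = const ⇒ V₂ = 10.5 L, P₂ = 252 kPa.
ΔU = 0 (ideal gas, T constant).
W = nRT ln(V₂/V₁) = 0.611×8.314×519×ln(0.240) = -3760 J.
Q = ΔU + W = -3760 J.
State after step 1: P = 252 kPa, V = 10.5 L, T = 519 K.
Step 2 — Polytropic n=1.53: T₂ = T₁(V₁/V₂)^(n−1) = 519×(2.26)^0.53 = 800 K; P₂ = P₁(V₁/V₂)^n = 880 kPa.
W = (P₁V₁−P₂V₂)/(n−1) = (252×10.5−880×4.62)/0.53 = -2700 J.
ΔU = nCvΔT = 0.611×43.8×(800−519) = 7520 J.
Q = ΔU + W = 4830 J.
Net over both steps: W = -6460 J, Q = 1060 J, ΔU = 7520 J.

-6460 J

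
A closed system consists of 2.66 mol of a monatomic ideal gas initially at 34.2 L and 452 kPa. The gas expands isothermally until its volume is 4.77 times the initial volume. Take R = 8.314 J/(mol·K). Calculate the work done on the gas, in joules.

-24200 J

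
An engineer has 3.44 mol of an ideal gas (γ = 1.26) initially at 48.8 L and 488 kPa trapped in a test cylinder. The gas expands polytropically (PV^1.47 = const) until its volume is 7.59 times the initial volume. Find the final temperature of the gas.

T₁ = P₁V₁/(nR) = 488×48.8/(3.44×8.314) = 833 K.
Polytropic n=1.47: T₂ = T₁(V₁/V₂)^(n−1) = 833×(0.132)^0.47 = 321 K; P₂ = P₁(V₁/V₂)^n = 24.8 kPa.

321 K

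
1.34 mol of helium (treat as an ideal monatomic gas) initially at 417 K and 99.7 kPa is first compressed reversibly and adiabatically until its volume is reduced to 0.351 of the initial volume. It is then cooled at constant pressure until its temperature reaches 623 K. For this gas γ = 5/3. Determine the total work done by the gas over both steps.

-9430 J

V₁ = nRT₁/P₁ = 1.34×8.314×417/99.7 = 46.6 L.
Step 1 — Adiabatic: TV^(γ−1) = const ⇒ T₂ = 417×(2.85)^0.667 = 838 K; PV^γ = const ⇒ P₂ = 571 kPa.
ΔU = nCvΔT = 1.34×12.5×(838−417) = 7040 J.
Q = 0 for an adiabatic process, so W = −ΔU = -7040 J.
State after step 1: P = 571 kPa, V = 16.4 L, T = 838 K.
Step 2 — Isobaric: P stays 571 kPa; V/T = const ⇒ T₂ = 623 K, V₂ = 12.2 L.
W = PΔV = 571×(12.2−16.4) kPa·L = -2400 J.
ΔU = nCvΔT = 1.34×12.5×(623−838) = -3590 J.
Q = ΔU + W = nCpΔT = -5990 J.
Net over both steps: W = -9430 J, Q = -5990 J, ΔU = 3440 J.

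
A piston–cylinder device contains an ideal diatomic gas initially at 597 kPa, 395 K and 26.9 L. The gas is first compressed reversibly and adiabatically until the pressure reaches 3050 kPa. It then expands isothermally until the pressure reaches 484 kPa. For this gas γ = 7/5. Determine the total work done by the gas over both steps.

n = P₁V₁/(RT₁) = 597×26.9/(8.314×395) = 4.89 mol.
Step 1 — Adiabatic: T₂/T₁ = (P₂/P₁)^((γ−1)/γ) ⇒ T₂ = 395×(5.11)^0.286 = 629 K; V₂ = 8.39 L.
ΔU = nCvΔT = 4.89×20.8×(629−395) = 23800 J.
Q = 0 for an adiabatic process, so W = −ΔU = -23800 J.
State after step 1: P = 3050 kPa, V = 8.39 L, T = 629 K.
Step 2 — Isothermal: T stays 629 K; PV = const ⇒ V₂ = 52.9 L, P₂ = 484 kPa.
ΔU = 0 (ideal gas, T constant).
W = nRT ln(V₂/V₁) = 4.89×8.314×629×ln(6.30) = 47100 J.
Q = ΔU + W = 47100 J.
Net over both steps: W = 23300 J, Q = 47100 J, ΔU = 23800 J.

23300 J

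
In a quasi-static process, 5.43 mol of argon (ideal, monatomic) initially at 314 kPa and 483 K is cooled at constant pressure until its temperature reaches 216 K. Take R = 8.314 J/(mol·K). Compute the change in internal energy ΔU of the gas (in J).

-18100 J

V₁ = nRT₁/P₁ = 5.43×8.314×483/314 = 69.4 L.
Isobaric: P stays 314 kPa; V/T = const ⇒ T₂ = 216 K, V₂ = 31.1 L.
For an ideal gas ΔU = nCvΔT with Cv = (3/2)R = 12.5 J/(mol·K).
ΔU = 5.43×12.5×(216−483) = -18100 J.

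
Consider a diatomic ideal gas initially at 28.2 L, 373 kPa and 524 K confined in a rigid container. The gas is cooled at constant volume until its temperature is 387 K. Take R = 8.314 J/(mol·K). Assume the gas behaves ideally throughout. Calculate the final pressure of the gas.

275 kPa

Isochoric: V stays 28.2 L; P/T = const ⇒ T₂ = 387 K, P₂ = 275 kPa.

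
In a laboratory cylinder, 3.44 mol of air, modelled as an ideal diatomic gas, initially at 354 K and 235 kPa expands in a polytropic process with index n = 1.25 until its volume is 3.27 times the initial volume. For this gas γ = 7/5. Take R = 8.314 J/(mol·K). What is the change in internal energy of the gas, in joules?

V₁ = nRT₁/P₁ = 3.44×8.314×354/235 = 43.1 L.
Polytropic n=1.25: T₂ = T₁(V₁/V₂)^(n−1) = 354×(0.306)^0.25 = 263 K; P₂ = P₁(V₁/V₂)^n = 53.4 kPa.
For an ideal gas ΔU = nCvΔT with Cv = (5/2)R = 20.8 J/(mol·K).
ΔU = 3.44×20.8×(263−354) = -6490 J.

-6490 J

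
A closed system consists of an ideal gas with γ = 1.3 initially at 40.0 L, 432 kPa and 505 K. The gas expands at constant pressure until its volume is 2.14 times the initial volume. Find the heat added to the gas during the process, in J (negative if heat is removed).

85400 J

n = P₁V₁/(RT₁) = 432×40.0/(8.314×505) = 4.12 mol.
Isobaric: P stays 432 kPa; V/T = const ⇒ T₂ = 1080 K, V₂ = 85.6 L.
W = PΔV = 432×(85.6−40.0) kPa·L = 19700 J.
ΔU = nCvΔT = 4.12×27.7×(1080−505) = 65700 J.
Q = ΔU + W = nCpΔT = 85400 J.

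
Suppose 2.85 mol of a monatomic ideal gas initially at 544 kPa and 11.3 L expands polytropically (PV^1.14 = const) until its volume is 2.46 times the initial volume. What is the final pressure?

T₁ = P₁V₁/(nR) = 544×11.3/(2.85×8.314) = 259 K.
Polytropic n=1.14: T₂ = T₁(V₁/V₂)^(n−1) = 259×(0.407)^0.14 = 229 K; P₂ = P₁(V₁/V₂)^n = 195 kPa.

195 kPa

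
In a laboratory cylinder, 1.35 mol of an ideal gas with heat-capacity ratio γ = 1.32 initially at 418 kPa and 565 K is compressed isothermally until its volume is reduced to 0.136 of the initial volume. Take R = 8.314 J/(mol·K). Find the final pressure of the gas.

3070 kPa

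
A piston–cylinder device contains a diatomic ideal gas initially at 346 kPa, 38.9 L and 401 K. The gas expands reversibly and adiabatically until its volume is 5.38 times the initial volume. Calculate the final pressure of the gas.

32.8 kPa

Adiabatic: TV^(γ−1) = const ⇒ T₂ = 401×(0.186)^0.400 = 205 K; PV^γ = const ⇒ P₂ = 32.8 kPa.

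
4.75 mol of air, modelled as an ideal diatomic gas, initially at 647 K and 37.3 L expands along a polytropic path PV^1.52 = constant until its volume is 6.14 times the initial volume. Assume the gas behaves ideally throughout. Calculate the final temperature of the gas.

252 K

P₁ = nRT₁/V₁ = 4.75×8.314×647/37.3 = 685 kPa.
Polytropic n=1.52: T₂ = T₁(V₁/V₂)^(n−1) = 647×(0.163)^0.52 = 252 K; P₂ = P₁(V₁/V₂)^n = 43.4 kPa.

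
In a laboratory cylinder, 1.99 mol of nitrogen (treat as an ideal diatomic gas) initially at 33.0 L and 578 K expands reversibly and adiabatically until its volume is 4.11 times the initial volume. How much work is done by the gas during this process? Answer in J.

10300 J

P₁ = nRT₁/V₁ = 1.99×8.314×578/33.0 = 290 kPa.
Adiabatic: TV^(γ−1) = const ⇒ T₂ = 578×(0.243)^0.400 = 328 K; PV^γ = const ⇒ P₂ = 40.1 kPa.
ΔU = nCvΔT = 1.99×20.8×(328−578) = -10300 J.
Q = 0 for an adiabatic process, so W = −ΔU = 10300 J.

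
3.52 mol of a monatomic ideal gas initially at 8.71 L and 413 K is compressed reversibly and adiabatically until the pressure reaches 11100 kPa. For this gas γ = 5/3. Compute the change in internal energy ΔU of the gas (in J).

23500 J

P₁ = nRT₁/V₁ = 3.52×8.314×413/8.71 = 1390 kPa.
Adiabatic: T₂/T₁ = (P₂/P₁)^((γ−1)/γ) ⇒ T₂ = 413×(8.00)^0.400 = 949 K; V₂ = 2.50 L.
For an ideal gas ΔU = nCvΔT with Cv = (3/2)R = 12.5 J/(mol·K).
ΔU = 3.52×12.5×(949−413) = 23500 J.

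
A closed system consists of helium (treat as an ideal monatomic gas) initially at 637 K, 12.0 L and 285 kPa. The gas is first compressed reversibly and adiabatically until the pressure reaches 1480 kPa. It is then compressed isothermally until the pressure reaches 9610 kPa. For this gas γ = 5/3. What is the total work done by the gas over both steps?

n = P₁V₁/(RT₁) = 285×12.0/(8.314×637) = 0.646 mol.
Step 1 — Adiabatic: T₂/T₁ = (P₂/P₁)^((γ−1)/γ) ⇒ T₂ = 637×(5.19)^0.400 = 1230 K; V₂ = 4.47 L.
ΔU = nCvΔT = 0.646×12.5×(1230−637) = 4780 J.
Q = 0 for an adiabatic process, so W = −ΔU = -4780 J.
State after step 1: P = 1480 kPa, V = 4.47 L, T = 1230 K.
Step 2 — Isothermal: T stays 1230 K; PV = const ⇒ V₂ = 0.688 L, P₂ = 9610 kPa.
ΔU = 0 (ideal gas, T constant).
W = nRT ln(V₂/V₁) = 0.646×8.314×1230×ln(0.154) = -12400 J.
Q = ΔU + W = -12400 J.
Net over both steps: W = -17200 J, Q = -12400 J, ΔU = 4780 J.

-17200 J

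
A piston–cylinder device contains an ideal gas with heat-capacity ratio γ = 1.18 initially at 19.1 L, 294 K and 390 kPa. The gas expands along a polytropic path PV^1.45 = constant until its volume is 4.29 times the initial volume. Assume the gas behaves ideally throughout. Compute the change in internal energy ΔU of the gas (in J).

-19900 J

n = P₁V₁/(RT₁) = 390×19.1/(8.314×294) = 3.05 mol.
Polytropic n=1.45: T₂ = T₁(V₁/V₂)^(n−1) = 294×(0.233)^0.45 = 153 K; P₂ = P₁(V₁/V₂)^n = 47.2 kPa.
For an ideal gas ΔU = nCvΔT with Cv = R/(γ−1) = 46.2 J/(mol·K).
ΔU = 3.05×46.2×(153−294) = -19900 J.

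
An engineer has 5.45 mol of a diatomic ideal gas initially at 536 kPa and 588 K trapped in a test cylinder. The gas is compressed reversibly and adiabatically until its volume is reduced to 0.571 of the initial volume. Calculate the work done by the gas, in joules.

-16700 J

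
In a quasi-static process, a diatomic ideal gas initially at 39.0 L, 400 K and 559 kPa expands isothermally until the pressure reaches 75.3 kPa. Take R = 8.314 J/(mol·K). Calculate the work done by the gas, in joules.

n = P₁V₁/(RT₁) = 559×39.0/(8.314×400) = 6.56 mol.
Isothermal: T stays 400 K; PV = const ⇒ V₂ = 290 L, P₂ = 75.3 kPa.
W = nRT ln(V₂/V₁) = 6.56×8.314×400×ln(7.42) = 43700 J.

43700 J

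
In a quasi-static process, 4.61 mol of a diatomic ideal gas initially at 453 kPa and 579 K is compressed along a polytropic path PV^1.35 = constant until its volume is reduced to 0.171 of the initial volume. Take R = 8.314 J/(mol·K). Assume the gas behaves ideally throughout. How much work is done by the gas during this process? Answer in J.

-54200 J

V₁ = nRT₁/P₁ = 4.61×8.314×579/453 = 49.0 L.
Polytropic n=1.35: T₂ = T₁(V₁/V₂)^(n−1) = 579×(5.85)^0.35 = 1070 K; P₂ = P₁(V₁/V₂)^n = 4920 kPa.
W = (P₁V₁−P₂V₂)/(n−1) = (453×49.0−4920×8.38)/0.35 = -54200 J.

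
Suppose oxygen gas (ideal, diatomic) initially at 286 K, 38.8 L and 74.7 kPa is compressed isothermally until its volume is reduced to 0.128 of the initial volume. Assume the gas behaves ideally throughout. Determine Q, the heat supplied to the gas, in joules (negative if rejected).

-5960 J

n = P₁V₁/(RT₁) = 74.7×38.8/(8.314×286) = 1.22 mol.
Isothermal: T stays 286 K; PV = const ⇒ V₂ = 4.97 L, P₂ = 584 kPa.
ΔU = 0 (ideal gas, T constant).
W = nRT ln(V₂/V₁) = 1.22×8.314×286×ln(0.128) = -5960 J.
Q = ΔU + W = -5960 J.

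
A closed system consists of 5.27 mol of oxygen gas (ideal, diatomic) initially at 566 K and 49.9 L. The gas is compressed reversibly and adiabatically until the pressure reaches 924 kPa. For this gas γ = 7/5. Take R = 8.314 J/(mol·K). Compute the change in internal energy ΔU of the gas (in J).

12000 J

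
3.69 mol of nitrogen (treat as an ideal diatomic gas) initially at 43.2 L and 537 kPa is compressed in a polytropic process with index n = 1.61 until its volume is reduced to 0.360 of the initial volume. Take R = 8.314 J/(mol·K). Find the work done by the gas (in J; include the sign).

T₁ = P₁V₁/(nR) = 537×43.2/(3.69×8.314) = 756 K.
Polytropic n=1.61: T₂ = T₁(V₁/V₂)^(n−1) = 756×(2.78)^0.61 = 1410 K; P₂ = P₁(V₁/V₂)^n = 2780 kPa.
W = (P₁V₁−P₂V₂)/(n−1) = (537×43.2−2780×15.6)/0.61 = -32900 J.

-32900 J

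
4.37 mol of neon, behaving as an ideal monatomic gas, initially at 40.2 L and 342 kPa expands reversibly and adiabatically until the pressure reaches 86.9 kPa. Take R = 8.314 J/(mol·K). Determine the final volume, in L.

91.5 L

T₁ = P₁V₁/(nR) = 342×40.2/(4.37×8.314) = 378 K.
Adiabatic: T₂/T₁ = (P₂/P₁)^((γ−1)/γ) ⇒ T₂ = 378×(0.254)^0.400 = 219 K; V₂ = 91.5 L.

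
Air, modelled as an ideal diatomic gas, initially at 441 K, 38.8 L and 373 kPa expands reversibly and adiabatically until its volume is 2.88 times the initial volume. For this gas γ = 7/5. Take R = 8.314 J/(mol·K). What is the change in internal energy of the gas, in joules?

n = P₁V₁/(RT₁) = 373×38.8/(8.314×441) = 3.95 mol.
Adiabatic: TV^(γ−1) = const ⇒ T₂ = 441×(0.347)^0.400 = 289 K; PV^γ = const ⇒ P₂ = 84.8 kPa.
For an ideal gas ΔU = nCvΔT with Cv = (5/2)R = 20.8 J/(mol·K).
ΔU = 3.95×20.8×(289−441) = -12500 J.

-12500 J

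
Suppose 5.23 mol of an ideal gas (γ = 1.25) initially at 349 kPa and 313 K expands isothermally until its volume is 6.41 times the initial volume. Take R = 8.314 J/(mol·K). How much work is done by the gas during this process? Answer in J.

25300 J

V₁ = nRT₁/P₁ = 5.23×8.314×313/349 = 39.0 L.
Isothermal: T stays 313 K; PV = const ⇒ V₂ = 250 L, P₂ = 54.4 kPa.
W = nRT ln(V₂/V₁) = 5.23×8.314×313×ln(6.41) = 25300 J.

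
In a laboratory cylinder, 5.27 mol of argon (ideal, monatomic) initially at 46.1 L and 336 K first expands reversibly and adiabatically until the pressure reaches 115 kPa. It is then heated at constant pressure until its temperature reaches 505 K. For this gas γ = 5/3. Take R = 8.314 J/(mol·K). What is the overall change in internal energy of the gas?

P₁ = nRT₁/V₁ = 5.27×8.314×336/46.1 = 319 kPa.
Step 1 — Adiabatic: T₂/T₁ = (P₂/P₁)^((γ−1)/γ) ⇒ T₂ = 336×(0.360)^0.400 = 223 K; V₂ = 85.1 L.
ΔU = nCvΔT = 5.27×12.5×(223−336) = -7410 J.
Q = 0 for an adiabatic process, so W = −ΔU = 7410 J.
State after step 1: P = 115 kPa, V = 85.1 L, T = 223 K.
Step 2 — Isobaric: P stays 115 kPa; V/T = const ⇒ T₂ = 505 K, V₂ = 192 L.
W = PΔV = 115×(192−85.1) kPa·L = 12300 J.
ΔU = nCvΔT = 5.27×12.5×(505−223) = 18500 J.
Q = ΔU + W = nCpΔT = 30900 J.
Net over both steps: W = 19700 J, Q = 30900 J, ΔU = 11100 J.

11100 J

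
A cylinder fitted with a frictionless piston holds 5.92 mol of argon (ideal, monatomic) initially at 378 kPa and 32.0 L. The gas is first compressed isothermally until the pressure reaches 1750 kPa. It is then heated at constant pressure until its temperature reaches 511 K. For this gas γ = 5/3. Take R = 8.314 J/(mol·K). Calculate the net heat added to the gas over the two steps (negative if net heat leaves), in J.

T₁ = P₁V₁/(nR) = 378×32.0/(5.92×8.314) = 246 K.
Step 1 — Isothermal: T stays 246 K; PV = const ⇒ V₂ = 6.91 L, P₂ = 1750 kPa.
ΔU = 0 (ideal gas, T constant).
W = nRT ln(V₂/V₁) = 5.92×8.314×246×ln(0.216) = -18500 J.
Q = ΔU + W = -18500 J.
State after step 1: P = 1750 kPa, V = 6.91 L, T = 246 K.
Step 2 — Isobaric: P stays 1750 kPa; V/T = const ⇒ T₂ = 511 K, V₂ = 14.4 L.
W = PΔV = 1750×(14.4−6.91) kPa·L = 13100 J.
ΔU = nCvΔT = 5.92×12.5×(511−246) = 19600 J.
Q = ΔU + W = nCpΔT = 32600 J.
Net over both steps: W = -5480 J, Q = 14100 J, ΔU = 19600 J.

14100 J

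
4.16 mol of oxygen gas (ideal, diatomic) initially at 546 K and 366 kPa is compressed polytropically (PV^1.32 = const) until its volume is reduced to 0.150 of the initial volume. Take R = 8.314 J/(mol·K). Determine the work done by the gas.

V₁ = nRT₁/P₁ = 4.16×8.314×546/366 = 51.6 L.
Polytropic n=1.32: T₂ = T₁(V₁/V₂)^(n−1) = 546×(6.67)^0.32 = 1000 K; P₂ = P₁(V₁/V₂)^n = 4480 kPa.
W = (P₁V₁−P₂V₂)/(n−1) = (366×51.6−4480×7.74)/0.32 = -49300 J.

-49300 J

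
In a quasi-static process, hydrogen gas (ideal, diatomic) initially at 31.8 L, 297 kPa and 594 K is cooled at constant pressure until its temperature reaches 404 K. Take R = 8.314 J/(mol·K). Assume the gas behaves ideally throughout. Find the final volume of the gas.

21.6 L

Isobaric: P stays 297 kPa; V/T = const ⇒ T₂ = 404 K, V₂ = 21.6 L.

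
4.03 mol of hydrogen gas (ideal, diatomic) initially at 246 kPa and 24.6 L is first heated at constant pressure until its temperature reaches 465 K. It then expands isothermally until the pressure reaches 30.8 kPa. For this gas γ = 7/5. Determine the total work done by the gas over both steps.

T₁ = P₁V₁/(nR) = 246×24.6/(4.03×8.314) = 181 K.
Step 1 — Isobaric: P stays 246 kPa; V/T = const ⇒ T₂ = 465 K, V₂ = 63.3 L.
W = PΔV = 246×(63.3−24.6) kPa·L = 9530 J.
ΔU = nCvΔT = 4.03×20.8×(465−181) = 23800 J.
Q = ΔU + W = nCpΔT = 33300 J.
State after step 1: P = 246 kPa, V = 63.3 L, T = 465 K.
Step 2 — Isothermal: T stays 465 K; PV = const ⇒ V₂ = 506 L, P₂ = 30.8 kPa.
ΔU = 0 (ideal gas, T constant).
W = nRT ln(V₂/V₁) = 4.03×8.314×465×ln(7.99) = 32400 J.
Q = ΔU + W = 32400 J.
Net over both steps: W = 41900 J, Q = 65700 J, ΔU = 23800 J.

41900 J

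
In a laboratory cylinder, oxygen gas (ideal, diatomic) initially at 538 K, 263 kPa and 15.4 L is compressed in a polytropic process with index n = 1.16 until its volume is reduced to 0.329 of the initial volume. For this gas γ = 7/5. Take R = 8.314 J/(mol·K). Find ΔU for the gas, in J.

n = P₁V₁/(RT₁) = 263×15.4/(8.314×538) = 0.905 mol.
Polytropic n=1.16: T₂ = T₁(V₁/V₂)^(n−1) = 538×(3.04)^0.16 = 643 K; P₂ = P₁(V₁/V₂)^n = 955 kPa.
For an ideal gas ΔU = nCvΔT with Cv = (5/2)R = 20.8 J/(mol·K).
ΔU = 0.905×20.8×(643−538) = 1970 J.

1970 J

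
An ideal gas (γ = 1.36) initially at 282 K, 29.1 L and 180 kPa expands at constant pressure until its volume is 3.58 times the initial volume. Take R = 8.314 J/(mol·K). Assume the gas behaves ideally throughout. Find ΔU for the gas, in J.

n = P₁V₁/(RT₁) = 180×29.1/(8.314×282) = 2.23 mol.
Isobaric: P stays 180 kPa; V/T = const ⇒ T₂ = 1010 K, V₂ = 104 L.
For an ideal gas ΔU = nCvΔT with Cv = R/(γ−1) = 23.1 J/(mol·K).
ΔU = 2.23×23.1×(1010−282) = 37500 J.

37500 J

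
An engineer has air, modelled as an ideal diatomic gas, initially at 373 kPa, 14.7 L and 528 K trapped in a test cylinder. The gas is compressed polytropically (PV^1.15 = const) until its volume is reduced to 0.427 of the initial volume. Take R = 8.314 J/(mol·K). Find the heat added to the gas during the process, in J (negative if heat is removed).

-3110 J

n = P₁V₁/(RT₁) = 373×14.7/(8.314×528) = 1.25 mol.
Polytropic n=1.15: T₂ = T₁(V₁/V₂)^(n−1) = 528×(2.34)^0.15 = 600 K; P₂ = P₁(V₁/V₂)^n = 992 kPa.
W = (P₁V₁−P₂V₂)/(n−1) = (373×14.7−992×6.28)/0.15 = -4980 J.
ΔU = nCvΔT = 1.25×20.8×(600−528) = 1870 J.
Q = ΔU + W = -3110 J.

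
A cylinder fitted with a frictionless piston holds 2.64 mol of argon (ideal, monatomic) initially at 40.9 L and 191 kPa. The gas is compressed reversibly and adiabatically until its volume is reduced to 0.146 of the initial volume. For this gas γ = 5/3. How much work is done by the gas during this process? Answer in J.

T₁ = P₁V₁/(nR) = 191×40.9/(2.64×8.314) = 356 K.
Adiabatic: TV^(γ−1) = const ⇒ T₂ = 356×(6.85)^0.667 = 1280 K; PV^γ = const ⇒ P₂ = 4720 kPa.
ΔU = nCvΔT = 2.64×12.5×(1280−356) = 30500 J.
Q = 0 for an adiabatic process, so W = −ΔU = -30500 J.

-30500 J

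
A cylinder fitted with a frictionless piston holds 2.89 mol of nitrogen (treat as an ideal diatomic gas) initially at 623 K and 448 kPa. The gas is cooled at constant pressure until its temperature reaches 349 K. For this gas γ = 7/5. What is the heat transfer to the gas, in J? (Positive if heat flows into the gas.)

V₁ = nRT₁/P₁ = 2.89×8.314×623/448 = 33.4 L.
Isobaric: P stays 448 kPa; V/T = const ⇒ T₂ = 349 K, V₂ = 18.7 L.
W = PΔV = 448×(18.7−33.4) kPa·L = -6580 J.
ΔU = nCvΔT = 2.89×20.8×(349−623) = -16500 J.
Q = ΔU + W = nCpΔT = -23000 J.

-23000 J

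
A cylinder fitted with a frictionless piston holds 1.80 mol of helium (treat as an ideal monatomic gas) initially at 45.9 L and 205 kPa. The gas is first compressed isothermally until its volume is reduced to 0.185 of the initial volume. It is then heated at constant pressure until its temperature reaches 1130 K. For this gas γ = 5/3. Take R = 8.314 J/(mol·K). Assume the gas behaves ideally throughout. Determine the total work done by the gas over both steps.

-8380 J

T₁ = P₁V₁/(nR) = 205×45.9/(1.80×8.314) = 629 K.
Step 1 — Isothermal: T stays 629 K; PV = const ⇒ V₂ = 8.49 L, P₂ = 1110 kPa.
ΔU = 0 (ideal gas, T constant).
W = nRT ln(V₂/V₁) = 1.80×8.314×629×ln(0.185) = -15900 J.
Q = ΔU + W = -15900 J.
State after step 1: P = 1110 kPa, V = 8.49 L, T = 629 K.
Step 2 — Isobaric: P stays 1110 kPa; V/T = const ⇒ T₂ = 1130 K, V₂ = 15.3 L.
W = PΔV = 1110×(15.3−8.49) kPa·L = 7500 J.
ΔU = nCvΔT = 1.80×12.5×(1130−629) = 11300 J.
Q = ΔU + W = nCpΔT = 18800 J.
Net over both steps: W = -8380 J, Q = 2880 J, ΔU = 11300 J.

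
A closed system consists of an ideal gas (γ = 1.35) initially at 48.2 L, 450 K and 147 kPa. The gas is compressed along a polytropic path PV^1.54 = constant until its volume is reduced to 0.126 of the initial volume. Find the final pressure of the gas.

Polytropic n=1.54: T₂ = T₁(V₁/V₂)^(n−1) = 450×(7.94)^0.54 = 1380 K; P₂ = P₁(V₁/V₂)^n = 3570 kPa.

3570 kPa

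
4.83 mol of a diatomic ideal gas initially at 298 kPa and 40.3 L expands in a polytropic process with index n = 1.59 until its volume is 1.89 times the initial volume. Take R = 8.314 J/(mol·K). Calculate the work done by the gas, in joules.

T₁ = P₁V₁/(nR) = 298×40.3/(4.83×8.314) = 299 K.
Polytropic n=1.59: T₂ = T₁(V₁/V₂)^(n−1) = 299×(0.529)^0.59 = 205 K; P₂ = P₁(V₁/V₂)^n = 108 kPa.
W = (P₁V₁−P₂V₂)/(n−1) = (298×40.3−108×76.2)/0.59 = 6370 J.

6370 J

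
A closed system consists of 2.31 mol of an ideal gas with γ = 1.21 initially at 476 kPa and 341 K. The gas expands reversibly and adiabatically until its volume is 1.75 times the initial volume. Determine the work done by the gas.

3460 J

V₁ = nRT₁/P₁ = 2.31×8.314×341/476 = 13.8 L.
Adiabatic: TV^(γ−1) = const ⇒ T₂ = 341×(0.571)^0.210 = 303 K; PV^γ = const ⇒ P₂ = 242 kPa.
ΔU = nCvΔT = 2.31×39.6×(303−341) = -3460 J.
Q = 0 for an adiabatic process, so W = −ΔU = 3460 J.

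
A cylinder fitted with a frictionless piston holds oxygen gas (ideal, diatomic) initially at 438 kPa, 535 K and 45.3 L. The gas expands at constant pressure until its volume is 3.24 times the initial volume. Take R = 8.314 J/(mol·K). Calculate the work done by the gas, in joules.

n = P₁V₁/(RT₁) = 438×45.3/(8.314×535) = 4.46 mol.
Isobaric: P stays 438 kPa; V/T = const ⇒ T₂ = 1730 K, V₂ = 147 L.
W = PΔV = 438×(147−45.3) kPa·L = 44400 J.

44400 J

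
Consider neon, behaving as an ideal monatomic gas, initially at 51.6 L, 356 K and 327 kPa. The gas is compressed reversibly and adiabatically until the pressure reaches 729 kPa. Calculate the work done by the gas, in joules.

-9570 J

n = P₁V₁/(RT₁) = 327×51.6/(8.314×356) = 5.70 mol.
Adiabatic: T₂/T₁ = (P₂/P₁)^((γ−1)/γ) ⇒ T₂ = 356×(2.23)^0.400 = 491 K; V₂ = 31.9 L.
ΔU = nCvΔT = 5.70×12.5×(491−356) = 9570 J.
Q = 0 for an adiabatic process, so W = −ΔU = -9570 J.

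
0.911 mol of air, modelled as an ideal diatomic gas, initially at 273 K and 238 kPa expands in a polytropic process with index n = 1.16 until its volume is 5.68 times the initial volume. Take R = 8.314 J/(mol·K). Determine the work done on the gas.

V₁ = nRT₁/P₁ = 0.911×8.314×273/238 = 8.69 L.
Polytropic n=1.16: T₂ = T₁(V₁/V₂)^(n−1) = 273×(0.176)^0.16 = 207 K; P₂ = P₁(V₁/V₂)^n = 31.7 kPa.
W = (P₁V₁−P₂V₂)/(n−1) = (238×8.69−31.7×49.3)/0.16 = 3140 J.
Work done on the gas = −W_by = -3140 J.

-3140 J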